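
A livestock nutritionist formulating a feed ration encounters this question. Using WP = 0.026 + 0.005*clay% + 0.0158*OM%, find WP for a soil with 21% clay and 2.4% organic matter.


WP = 0.026 + 0.005*21 + 0.0158*2.4
   = 0.026 + 0.1050 + 0.0379
   = 0.1689


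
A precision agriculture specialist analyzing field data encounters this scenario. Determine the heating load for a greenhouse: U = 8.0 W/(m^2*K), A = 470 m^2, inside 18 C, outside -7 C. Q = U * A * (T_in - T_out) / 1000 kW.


dT = 18 - (-7) = 25 K
Q = U * A * dT
  = 8.0 * 470 * 25
  = 94000 W = 94 kW


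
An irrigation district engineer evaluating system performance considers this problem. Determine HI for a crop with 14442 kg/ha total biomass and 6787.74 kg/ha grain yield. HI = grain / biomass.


HI = grain_yield / biomass
   = 6787.74 / 14442
   = 0.47


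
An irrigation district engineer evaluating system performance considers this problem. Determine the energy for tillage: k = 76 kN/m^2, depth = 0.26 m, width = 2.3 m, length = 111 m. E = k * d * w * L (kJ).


E = k * d * w * L
  = 76 * 0.26 * 2.3 * 111
  = 5044.73 kJ


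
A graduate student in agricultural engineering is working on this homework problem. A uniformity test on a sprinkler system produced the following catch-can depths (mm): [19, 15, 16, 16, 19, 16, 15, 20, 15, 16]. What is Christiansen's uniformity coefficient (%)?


xbar = 167 / 10 = 16.700
sum|xi - xbar| = 15.800
CU = 100 * (1 - 15.800 / (10 * 16.700))
   = 100 * (1 - 0.0946)
   = 90.54%


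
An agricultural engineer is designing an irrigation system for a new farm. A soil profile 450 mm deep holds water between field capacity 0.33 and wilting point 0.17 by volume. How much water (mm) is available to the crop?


AW = (FC - WP) * D
   = (0.33 - 0.17) * 450
   = 0.16 * 450
   = 72 mm


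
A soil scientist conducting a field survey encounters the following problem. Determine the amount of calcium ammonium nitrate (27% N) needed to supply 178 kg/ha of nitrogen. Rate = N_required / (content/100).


Rate = N_required / (N_content / 100)
     = 178 / (27 / 100)
     = 178 / 0.27
     = 659.26 kg/ha


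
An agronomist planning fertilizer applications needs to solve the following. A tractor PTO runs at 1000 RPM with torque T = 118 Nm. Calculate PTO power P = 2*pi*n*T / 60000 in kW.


P = 2*pi*n*T / 60000
  = 2*pi * 1000 * 118 / 60000
  = 741415.87 / 60000
  = 12.36 kW


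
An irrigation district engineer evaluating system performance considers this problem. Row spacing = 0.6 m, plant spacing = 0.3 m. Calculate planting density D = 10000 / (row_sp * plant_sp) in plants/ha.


D = 10000 / (row_sp * plant_sp)
  = 10000 / (0.6 * 0.3)
  = 10000 / 0.1800
  = 55555.56 plants/ha


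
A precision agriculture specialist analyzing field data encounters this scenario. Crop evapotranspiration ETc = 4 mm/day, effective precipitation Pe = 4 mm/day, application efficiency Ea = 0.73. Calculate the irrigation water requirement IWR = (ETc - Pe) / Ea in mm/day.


IWR = (ETc - Pe) / Ea
    = (4 - 4) / 0.73
    = 0 / 0.73
    = 0 mm/day


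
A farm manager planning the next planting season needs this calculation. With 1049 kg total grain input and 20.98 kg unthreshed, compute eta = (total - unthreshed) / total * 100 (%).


eta = (total - unthreshed) / total * 100
    = (1049 - 20.98) / 1049 * 100
    = 1028.02 / 1049 * 100
    = 98%


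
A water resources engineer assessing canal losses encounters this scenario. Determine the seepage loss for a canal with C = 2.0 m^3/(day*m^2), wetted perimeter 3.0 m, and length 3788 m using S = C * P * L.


S = C * P * L
  = 2.0 * 3.0 * 3788
  = 22728 m^3/day


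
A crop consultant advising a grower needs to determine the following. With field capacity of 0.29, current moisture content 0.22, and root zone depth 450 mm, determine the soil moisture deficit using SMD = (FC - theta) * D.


SMD = (FC - theta) * D
    = (0.29 - 0.22) * 450
    = 0.070 * 450
    = 31.50 mm


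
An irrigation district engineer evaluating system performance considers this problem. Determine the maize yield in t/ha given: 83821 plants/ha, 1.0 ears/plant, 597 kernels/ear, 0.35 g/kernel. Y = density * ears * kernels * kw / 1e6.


Y = density * ears * kernels * kw
  = 83821 * 1.0 * 597 * 0.35 g/ha
  = 17514397.95 g/ha
  = 17514.40 kg/ha = 17.51 t/ha


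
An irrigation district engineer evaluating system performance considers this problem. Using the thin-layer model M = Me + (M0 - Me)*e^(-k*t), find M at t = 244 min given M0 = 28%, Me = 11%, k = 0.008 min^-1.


M = Me + (M0 - Me) * e^(-k*t)
  = 11 + (28 - 11) * e^(-0.008*244)
  = 11 + 17 * e^(-1.952)
  = 11 + 17 * 0.14199
  = 11 + 2.4138
  = 13.41%


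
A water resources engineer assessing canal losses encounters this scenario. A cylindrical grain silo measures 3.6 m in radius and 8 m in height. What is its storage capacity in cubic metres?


V = pi * r^2 * h
  = pi * 3.6^2 * 8
  = pi * 12.96 * 8
  = 325.72 m^3


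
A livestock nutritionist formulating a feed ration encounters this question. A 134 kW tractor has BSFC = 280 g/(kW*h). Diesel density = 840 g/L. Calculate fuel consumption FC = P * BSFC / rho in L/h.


FC = P * BSFC / rho_fuel
   = 134 * 280 / 840
   = 37520 / 840
   = 44.67 L/h


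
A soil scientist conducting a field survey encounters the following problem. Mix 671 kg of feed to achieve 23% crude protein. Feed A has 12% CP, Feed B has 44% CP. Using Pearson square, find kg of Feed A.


parts_A = CP_b - target = 44 - 23 = 21
parts_B = target - CP_a = 23 - 12 = 11
total_parts = 21 + 11 = 32
Feed A = 671 * 21 / 32 = 440.34 kg
Feed B = 671 * 11 / 32 = 230.66 kg

440.34 kg


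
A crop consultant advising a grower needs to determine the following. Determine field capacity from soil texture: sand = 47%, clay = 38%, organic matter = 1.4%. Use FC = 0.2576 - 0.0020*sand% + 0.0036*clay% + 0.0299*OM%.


FC = 0.2576 - 0.0020*47 + 0.0036*38 + 0.0299*1.4
   = 0.2576 - 0.0940 + 0.1368 + 0.0419
   = 0.3423


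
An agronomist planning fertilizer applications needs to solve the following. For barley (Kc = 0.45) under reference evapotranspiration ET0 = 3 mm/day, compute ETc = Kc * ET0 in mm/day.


ETc = Kc * ET0
    = 0.45 * 3
    = 1.35 mm/day


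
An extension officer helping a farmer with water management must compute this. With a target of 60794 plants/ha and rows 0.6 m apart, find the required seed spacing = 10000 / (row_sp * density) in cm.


spacing = 10000 / (row_sp * density)
        = 10000 / (0.6 * 60794)
        = 10000 / 36476.40
        = 0.27415 m = 27.41 cm


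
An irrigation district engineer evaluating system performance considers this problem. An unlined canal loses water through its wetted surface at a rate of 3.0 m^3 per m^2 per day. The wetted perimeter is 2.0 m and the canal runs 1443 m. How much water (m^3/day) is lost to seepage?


S = C * P * L
  = 3.0 * 2.0 * 1443
  = 8658 m^3/day


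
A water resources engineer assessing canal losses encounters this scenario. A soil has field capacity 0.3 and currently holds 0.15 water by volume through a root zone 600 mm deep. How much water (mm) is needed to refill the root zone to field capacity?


SMD = (FC - theta) * D
    = (0.3 - 0.15) * 600
    = 0.150 * 600
    = 90 mm


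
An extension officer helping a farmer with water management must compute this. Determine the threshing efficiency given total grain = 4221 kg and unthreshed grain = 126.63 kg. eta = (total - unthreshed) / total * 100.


eta = (total - unthreshed) / total * 100
    = (4221 - 126.63) / 4221 * 100
    = 4094.37 / 4221 * 100
    = 97%


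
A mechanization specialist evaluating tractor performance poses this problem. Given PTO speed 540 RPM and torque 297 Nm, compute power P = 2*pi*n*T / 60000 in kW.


P = 2*pi*n*T / 60000
  = 2*pi * 540 * 297 / 60000
  = 1007697.26 / 60000
  = 16.79 kW


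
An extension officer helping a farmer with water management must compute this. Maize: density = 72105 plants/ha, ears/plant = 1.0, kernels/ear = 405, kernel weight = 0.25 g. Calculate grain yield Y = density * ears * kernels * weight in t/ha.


Y = density * ears * kernels * kw
  = 72105 * 1.0 * 405 * 0.25 g/ha
  = 7300631.25 g/ha
  = 7300.63 kg/ha = 7.30 t/ha


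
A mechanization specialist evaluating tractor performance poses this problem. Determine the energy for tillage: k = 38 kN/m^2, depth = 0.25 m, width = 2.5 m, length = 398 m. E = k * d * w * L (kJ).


E = k * d * w * L
  = 38 * 0.25 * 2.5 * 398
  = 9452.50 kJ


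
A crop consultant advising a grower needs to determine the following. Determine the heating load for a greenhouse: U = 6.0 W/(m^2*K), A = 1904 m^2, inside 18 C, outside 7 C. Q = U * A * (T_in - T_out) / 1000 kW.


dT = 18 - (7) = 11 K
Q = U * A * dT
  = 6.0 * 1904 * 11
  = 125664 W = 125.66 kW


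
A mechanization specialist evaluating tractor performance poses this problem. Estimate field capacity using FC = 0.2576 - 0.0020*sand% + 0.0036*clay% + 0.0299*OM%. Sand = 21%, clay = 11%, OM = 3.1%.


FC = 0.2576 - 0.0020*21 + 0.0036*11 + 0.0299*3.1
   = 0.2576 - 0.0420 + 0.0396 + 0.0927
   = 0.3479


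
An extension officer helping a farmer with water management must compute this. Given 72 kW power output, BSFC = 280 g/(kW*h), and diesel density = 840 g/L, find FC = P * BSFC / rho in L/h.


FC = P * BSFC / rho_fuel
   = 72 * 280 / 840
   = 20160 / 840
   = 24 L/h


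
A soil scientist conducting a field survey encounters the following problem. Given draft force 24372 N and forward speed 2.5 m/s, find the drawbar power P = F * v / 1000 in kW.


P = F * v / 1000
  = 24372 * 2.5 / 1000
  = 60930 / 1000
  = 60.93 kW


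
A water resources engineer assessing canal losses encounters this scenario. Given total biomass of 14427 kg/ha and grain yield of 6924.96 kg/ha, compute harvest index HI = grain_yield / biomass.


HI = grain_yield / biomass
   = 6924.96 / 14427
   = 0.48


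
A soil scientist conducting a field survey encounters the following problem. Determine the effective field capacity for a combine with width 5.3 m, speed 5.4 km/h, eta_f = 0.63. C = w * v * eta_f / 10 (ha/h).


C = w * v * eta_f / 10
  = 5.3 * 5.4 * 0.63 / 10
  = 18.03 / 10
  = 1.80 ha/h


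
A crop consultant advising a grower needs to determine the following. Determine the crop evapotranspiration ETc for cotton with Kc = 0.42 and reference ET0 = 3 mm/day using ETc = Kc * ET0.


ETc = Kc * ET0
    = 0.42 * 3
    = 1.26 mm/day


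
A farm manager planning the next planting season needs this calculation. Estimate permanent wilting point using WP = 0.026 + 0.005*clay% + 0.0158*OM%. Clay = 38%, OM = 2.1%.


WP = 0.026 + 0.005*38 + 0.0158*2.1
   = 0.026 + 0.1900 + 0.0332
   = 0.2492


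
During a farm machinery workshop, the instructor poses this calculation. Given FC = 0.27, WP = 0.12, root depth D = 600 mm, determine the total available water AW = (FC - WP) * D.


AW = (FC - WP) * D
   = (0.27 - 0.12) * 600
   = 0.15 * 600
   = 90 mm


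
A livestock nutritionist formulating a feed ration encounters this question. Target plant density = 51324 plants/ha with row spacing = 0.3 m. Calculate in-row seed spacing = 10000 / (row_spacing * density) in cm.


spacing = 10000 / (row_sp * density)
        = 10000 / (0.3 * 51324)
        = 10000 / 15397.20
        = 0.64947 m = 64.95 cm


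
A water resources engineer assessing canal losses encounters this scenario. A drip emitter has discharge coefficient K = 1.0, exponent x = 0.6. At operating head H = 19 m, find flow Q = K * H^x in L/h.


Q = K * H^x
  = 1.0 * 19^0.6
  = 1.0 * 5.8513
  = 5.85 L/h


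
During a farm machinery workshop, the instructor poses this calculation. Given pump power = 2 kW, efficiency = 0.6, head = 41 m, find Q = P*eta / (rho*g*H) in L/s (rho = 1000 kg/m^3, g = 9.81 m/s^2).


Q = (P * 1000 * eta) / (rho * g * H)
  = (2 * 1000 * 0.6) / (1000 * 9.81 * 41)
  = 1200 / 402210
  = 0.00298 m^3/s = 2.98 L/s


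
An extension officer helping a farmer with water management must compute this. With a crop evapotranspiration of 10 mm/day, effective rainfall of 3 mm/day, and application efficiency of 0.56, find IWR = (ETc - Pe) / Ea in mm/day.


IWR = (ETc - Pe) / Ea
    = (10 - 3) / 0.56
    = 7 / 0.56
    = 12.50 mm/day


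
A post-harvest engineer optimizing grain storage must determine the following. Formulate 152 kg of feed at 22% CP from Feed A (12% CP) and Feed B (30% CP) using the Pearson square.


parts_A = CP_b - target = 30 - 22 = 8
parts_B = target - CP_a = 22 - 12 = 10
total_parts = 8 + 10 = 18
Feed A = 152 * 8 / 18 = 67.56 kg
Feed B = 152 * 10 / 18 = 84.44 kg

67.56 kg


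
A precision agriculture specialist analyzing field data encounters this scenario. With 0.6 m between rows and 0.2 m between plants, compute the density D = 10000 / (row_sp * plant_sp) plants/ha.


D = 10000 / (row_sp * plant_sp)
  = 10000 / (0.6 * 0.2)
  = 10000 / 0.1200
  = 83333.33 plants/ha


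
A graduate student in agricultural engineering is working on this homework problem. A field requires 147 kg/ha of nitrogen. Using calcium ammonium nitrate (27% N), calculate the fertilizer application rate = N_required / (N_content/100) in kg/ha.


Rate = N_required / (N_content / 100)
     = 147 / (27 / 100)
     = 147 / 0.27
     = 544.44 kg/ha


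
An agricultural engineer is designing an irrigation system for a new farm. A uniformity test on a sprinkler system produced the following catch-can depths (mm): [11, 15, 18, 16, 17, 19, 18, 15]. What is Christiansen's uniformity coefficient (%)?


xbar = 129 / 8 = 16.125
sum|xi - xbar| = 15
CU = 100 * (1 - 15 / (8 * 16.125))
   = 100 * (1 - 0.1163)
   = 88.37%


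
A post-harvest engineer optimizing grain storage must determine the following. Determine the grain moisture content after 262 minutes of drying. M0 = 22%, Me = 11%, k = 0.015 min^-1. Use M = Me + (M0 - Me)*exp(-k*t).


M = Me + (M0 - Me) * e^(-k*t)
  = 11 + (22 - 11) * e^(-0.015*262)
  = 11 + 11 * e^(-3.930)
  = 11 + 11 * 0.01964
  = 11 + 0.2161
  = 11.22%


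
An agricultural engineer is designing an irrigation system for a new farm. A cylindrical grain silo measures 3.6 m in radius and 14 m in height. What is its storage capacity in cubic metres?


V = pi * r^2 * h
  = pi * 3.6^2 * 14
  = pi * 12.96 * 14
  = 570.01 m^3


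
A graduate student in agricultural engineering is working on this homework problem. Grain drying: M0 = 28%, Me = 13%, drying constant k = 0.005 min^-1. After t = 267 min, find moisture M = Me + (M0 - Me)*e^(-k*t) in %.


M = Me + (M0 - Me) * e^(-k*t)
  = 13 + (28 - 13) * e^(-0.005*267)
  = 13 + 15 * e^(-1.335)
  = 13 + 15 * 0.26316
  = 13 + 3.9474
  = 16.95%


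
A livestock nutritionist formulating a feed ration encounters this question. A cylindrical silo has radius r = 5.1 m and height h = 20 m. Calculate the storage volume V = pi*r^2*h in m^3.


V = pi * r^2 * h
  = pi * 5.1^2 * 20
  = pi * 26.01 * 20
  = 1634.26 m^3


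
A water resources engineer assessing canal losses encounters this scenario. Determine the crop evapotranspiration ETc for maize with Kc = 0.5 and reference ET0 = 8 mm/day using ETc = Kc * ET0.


ETc = Kc * ET0
    = 0.5 * 8
    = 4 mm/day


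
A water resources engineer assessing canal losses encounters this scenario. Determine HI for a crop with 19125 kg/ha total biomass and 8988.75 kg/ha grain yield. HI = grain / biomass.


HI = grain_yield / biomass
   = 8988.75 / 19125
   = 0.47


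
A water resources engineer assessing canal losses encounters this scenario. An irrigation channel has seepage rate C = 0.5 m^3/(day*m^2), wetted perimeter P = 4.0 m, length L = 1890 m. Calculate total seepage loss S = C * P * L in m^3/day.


S = C * P * L
  = 0.5 * 4.0 * 1890
  = 3780 m^3/day


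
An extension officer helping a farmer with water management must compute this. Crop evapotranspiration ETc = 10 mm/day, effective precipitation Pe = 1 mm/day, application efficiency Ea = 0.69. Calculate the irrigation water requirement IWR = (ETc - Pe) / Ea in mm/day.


IWR = (ETc - Pe) / Ea
    = (10 - 1) / 0.69
    = 9 / 0.69
    = 13.04 mm/day


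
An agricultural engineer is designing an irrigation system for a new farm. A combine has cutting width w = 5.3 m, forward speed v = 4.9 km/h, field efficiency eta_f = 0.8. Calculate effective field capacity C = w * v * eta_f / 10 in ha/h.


C = w * v * eta_f / 10
  = 5.3 * 4.9 * 0.8 / 10
  = 20.78 / 10
  = 2.08 ha/h


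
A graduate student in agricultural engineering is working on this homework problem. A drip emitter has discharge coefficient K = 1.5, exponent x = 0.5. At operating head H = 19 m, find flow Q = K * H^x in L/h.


Q = K * H^x
  = 1.5 * 19^0.5
  = 1.5 * 4.3589
  = 6.54 L/h


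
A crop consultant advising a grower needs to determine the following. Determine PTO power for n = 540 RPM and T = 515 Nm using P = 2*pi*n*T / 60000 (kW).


P = 2*pi*n*T / 60000
  = 2*pi * 540 * 515 / 60000
  = 1747353.83 / 60000
  = 29.12 kW


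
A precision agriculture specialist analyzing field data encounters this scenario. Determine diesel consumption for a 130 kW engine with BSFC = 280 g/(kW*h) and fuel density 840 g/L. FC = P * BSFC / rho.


FC = P * BSFC / rho_fuel
   = 130 * 280 / 840
   = 36400 / 840
   = 43.33 L/h


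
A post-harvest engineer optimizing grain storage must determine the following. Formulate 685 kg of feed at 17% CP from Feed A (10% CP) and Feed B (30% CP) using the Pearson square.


parts_A = CP_b - target = 30 - 17 = 13
parts_B = target - CP_a = 17 - 10 = 7
total_parts = 13 + 7 = 20
Feed A = 685 * 13 / 20 = 445.25 kg
Feed B = 685 * 7 / 20 = 239.75 kg

445.25 kg


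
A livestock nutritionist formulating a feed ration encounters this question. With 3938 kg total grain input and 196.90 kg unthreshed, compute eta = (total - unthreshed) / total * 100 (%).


eta = (total - unthreshed) / total * 100
    = (3938 - 196.90) / 3938 * 100
    = 3741.10 / 3938 * 100
    = 95%


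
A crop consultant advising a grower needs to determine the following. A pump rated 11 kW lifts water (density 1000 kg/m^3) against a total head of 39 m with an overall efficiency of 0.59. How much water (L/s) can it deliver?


Q = (P * 1000 * eta) / (rho * g * H)
  = (11 * 1000 * 0.59) / (1000 * 9.81 * 39)
  = 6490 / 382590
  = 0.01696 m^3/s = 16.96 L/s


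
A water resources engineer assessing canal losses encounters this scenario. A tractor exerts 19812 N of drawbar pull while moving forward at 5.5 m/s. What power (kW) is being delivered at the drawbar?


P = F * v / 1000
  = 19812 * 5.5 / 1000
  = 108966 / 1000
  = 108.97 kW


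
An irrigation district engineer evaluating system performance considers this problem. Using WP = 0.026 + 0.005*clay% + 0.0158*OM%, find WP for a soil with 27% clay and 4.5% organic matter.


WP = 0.026 + 0.005*27 + 0.0158*4.5
   = 0.026 + 0.1350 + 0.0711
   = 0.2321


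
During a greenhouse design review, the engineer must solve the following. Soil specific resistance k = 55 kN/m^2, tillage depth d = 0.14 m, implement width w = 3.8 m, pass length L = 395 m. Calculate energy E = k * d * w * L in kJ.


E = k * d * w * L
  = 55 * 0.14 * 3.8 * 395
  = 11557.70 kJ


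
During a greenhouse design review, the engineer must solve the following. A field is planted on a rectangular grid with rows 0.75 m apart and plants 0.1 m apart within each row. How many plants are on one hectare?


D = 10000 / (row_sp * plant_sp)
  = 10000 / (0.75 * 0.1)
  = 10000 / 0.0750
  = 133333.33 plants/ha


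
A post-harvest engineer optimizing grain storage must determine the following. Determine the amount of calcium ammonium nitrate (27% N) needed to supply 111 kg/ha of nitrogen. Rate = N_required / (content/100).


Rate = N_required / (N_content / 100)
     = 111 / (27 / 100)
     = 111 / 0.27
     = 411.11 kg/ha


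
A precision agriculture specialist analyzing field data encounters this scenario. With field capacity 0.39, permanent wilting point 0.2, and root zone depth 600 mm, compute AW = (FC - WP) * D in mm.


AW = (FC - WP) * D
   = (0.39 - 0.2) * 600
   = 0.19 * 600
   = 114 mm


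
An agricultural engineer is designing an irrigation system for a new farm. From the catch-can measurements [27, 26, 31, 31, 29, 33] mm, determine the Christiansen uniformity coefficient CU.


xbar = 177 / 6 = 29.500
sum|xi - xbar| = 13
CU = 100 * (1 - 13 / (6 * 29.500))
   = 100 * (1 - 0.0734)
   = 92.66%


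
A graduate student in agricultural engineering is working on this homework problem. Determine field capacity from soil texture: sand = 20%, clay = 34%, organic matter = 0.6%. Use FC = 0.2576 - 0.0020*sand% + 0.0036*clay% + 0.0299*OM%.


FC = 0.2576 - 0.0020*20 + 0.0036*34 + 0.0299*0.6
   = 0.2576 - 0.0400 + 0.1224 + 0.0179
   = 0.3579


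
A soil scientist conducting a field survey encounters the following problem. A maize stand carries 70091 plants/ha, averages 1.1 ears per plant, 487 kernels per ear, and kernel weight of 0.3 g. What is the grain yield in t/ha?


Y = density * ears * kernels * kw
  = 70091 * 1.1 * 487 * 0.3 g/ha
  = 11264324.61 g/ha
  = 11264.32 kg/ha = 11.26 t/ha


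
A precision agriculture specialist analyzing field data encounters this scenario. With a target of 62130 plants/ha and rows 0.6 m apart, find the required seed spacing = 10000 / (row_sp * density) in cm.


spacing = 10000 / (row_sp * density)
        = 10000 / (0.6 * 62130)
        = 10000 / 37278
        = 0.26825 m = 26.83 cm


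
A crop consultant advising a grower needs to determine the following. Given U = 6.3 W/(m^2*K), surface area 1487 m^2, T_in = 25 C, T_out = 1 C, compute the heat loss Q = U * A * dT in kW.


dT = 25 - (1) = 24 K
Q = U * A * dT
  = 6.3 * 1487 * 24
  = 224834.40 W = 224.83 kW


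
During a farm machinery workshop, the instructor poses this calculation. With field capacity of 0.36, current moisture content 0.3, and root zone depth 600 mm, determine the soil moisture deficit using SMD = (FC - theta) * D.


SMD = (FC - theta) * D
    = (0.36 - 0.3) * 600
    = 0.060 * 600
    = 36 mm


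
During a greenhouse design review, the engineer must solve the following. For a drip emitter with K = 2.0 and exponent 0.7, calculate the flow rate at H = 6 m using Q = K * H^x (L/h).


Q = K * H^x
  = 2.0 * 6^0.7
  = 2.0 * 3.5051
  = 7.01 L/h


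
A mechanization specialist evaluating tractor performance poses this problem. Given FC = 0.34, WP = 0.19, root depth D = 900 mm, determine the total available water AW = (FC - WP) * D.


AW = (FC - WP) * D
   = (0.34 - 0.19) * 900
   = 0.15 * 900
   = 135 mm


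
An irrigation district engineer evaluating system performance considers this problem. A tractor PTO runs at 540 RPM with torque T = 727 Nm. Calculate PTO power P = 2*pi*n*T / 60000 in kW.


P = 2*pi*n*T / 60000
  = 2*pi * 540 * 727 / 60000
  = 2466652.89 / 60000
  = 41.11 kW


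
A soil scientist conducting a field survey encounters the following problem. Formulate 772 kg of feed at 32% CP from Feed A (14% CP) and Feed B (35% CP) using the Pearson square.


parts_A = CP_b - target = 35 - 32 = 3
parts_B = target - CP_a = 32 - 14 = 18
total_parts = 3 + 18 = 21
Feed A = 772 * 3 / 21 = 110.29 kg
Feed B = 772 * 18 / 21 = 661.71 kg

110.29 kg


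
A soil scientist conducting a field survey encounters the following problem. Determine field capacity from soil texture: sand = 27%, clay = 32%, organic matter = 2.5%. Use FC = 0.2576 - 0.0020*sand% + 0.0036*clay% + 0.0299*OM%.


FC = 0.2576 - 0.0020*27 + 0.0036*32 + 0.0299*2.5
   = 0.2576 - 0.0540 + 0.1152 + 0.0748
   = 0.3936


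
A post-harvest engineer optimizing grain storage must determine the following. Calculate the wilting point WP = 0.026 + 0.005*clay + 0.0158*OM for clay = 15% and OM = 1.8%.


WP = 0.026 + 0.005*15 + 0.0158*1.8
   = 0.026 + 0.0750 + 0.0284
   = 0.1294


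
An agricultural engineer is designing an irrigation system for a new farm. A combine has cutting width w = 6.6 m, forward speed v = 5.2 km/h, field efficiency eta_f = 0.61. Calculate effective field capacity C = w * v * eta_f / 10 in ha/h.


C = w * v * eta_f / 10
  = 6.6 * 5.2 * 0.61 / 10
  = 20.94 / 10
  = 2.09 ha/h


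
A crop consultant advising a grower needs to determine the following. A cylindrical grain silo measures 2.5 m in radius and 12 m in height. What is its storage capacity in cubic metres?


V = pi * r^2 * h
  = pi * 2.5^2 * 12
  = pi * 6.25 * 12
  = 235.62 m^3


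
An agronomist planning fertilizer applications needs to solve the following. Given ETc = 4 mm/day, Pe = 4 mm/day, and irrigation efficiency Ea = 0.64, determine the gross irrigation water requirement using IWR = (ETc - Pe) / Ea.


IWR = (ETc - Pe) / Ea
    = (4 - 4) / 0.64
    = 0 / 0.64
    = 0 mm/day


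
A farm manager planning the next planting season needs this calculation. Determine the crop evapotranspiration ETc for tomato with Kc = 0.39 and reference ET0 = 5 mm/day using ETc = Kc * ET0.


ETc = Kc * ET0
    = 0.39 * 5
    = 1.95 mm/day


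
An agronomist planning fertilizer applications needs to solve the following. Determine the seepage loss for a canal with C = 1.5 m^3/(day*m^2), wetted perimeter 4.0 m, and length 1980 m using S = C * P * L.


S = C * P * L
  = 1.5 * 4.0 * 1980
  = 11880 m^3/day


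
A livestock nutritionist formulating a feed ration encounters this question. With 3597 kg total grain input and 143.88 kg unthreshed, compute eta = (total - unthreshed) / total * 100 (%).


eta = (total - unthreshed) / total * 100
    = (3597 - 143.88) / 3597 * 100
    = 3453.12 / 3597 * 100
    = 96%


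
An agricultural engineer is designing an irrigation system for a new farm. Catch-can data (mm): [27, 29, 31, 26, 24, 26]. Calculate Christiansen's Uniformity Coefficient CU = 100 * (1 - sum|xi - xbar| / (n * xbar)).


xbar = 163 / 6 = 27.167
sum|xi - xbar| = 11.333
CU = 100 * (1 - 11.333 / (6 * 27.167))
   = 100 * (1 - 0.0695)
   = 93.05%


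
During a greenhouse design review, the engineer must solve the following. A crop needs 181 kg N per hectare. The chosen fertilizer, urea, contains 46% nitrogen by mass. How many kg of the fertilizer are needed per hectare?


Rate = N_required / (N_content / 100)
     = 181 / (46 / 100)
     = 181 / 0.46
     = 393.48 kg/ha


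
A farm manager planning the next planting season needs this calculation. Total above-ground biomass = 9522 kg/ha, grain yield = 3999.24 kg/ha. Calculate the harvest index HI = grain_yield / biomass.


HI = grain_yield / biomass
   = 3999.24 / 9522
   = 0.42


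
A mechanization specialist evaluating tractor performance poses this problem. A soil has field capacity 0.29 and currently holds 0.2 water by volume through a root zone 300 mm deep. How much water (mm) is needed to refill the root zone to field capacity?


SMD = (FC - theta) * D
    = (0.29 - 0.2) * 300
    = 0.090 * 300
    = 27 mm


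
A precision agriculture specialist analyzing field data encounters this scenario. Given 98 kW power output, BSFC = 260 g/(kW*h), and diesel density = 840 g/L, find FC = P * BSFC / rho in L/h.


FC = P * BSFC / rho_fuel
   = 98 * 260 / 840
   = 25480 / 840
   = 30.33 L/h


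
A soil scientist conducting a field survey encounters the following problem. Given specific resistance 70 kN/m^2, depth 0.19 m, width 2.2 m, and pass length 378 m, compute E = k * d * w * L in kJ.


E = k * d * w * L
  = 70 * 0.19 * 2.2 * 378
  = 11060.28 kJ


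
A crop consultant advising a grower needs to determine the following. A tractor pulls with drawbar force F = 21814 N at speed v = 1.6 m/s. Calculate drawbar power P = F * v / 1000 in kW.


P = F * v / 1000
  = 21814 * 1.6 / 1000
  = 34902.40 / 1000
  = 34.90 kW


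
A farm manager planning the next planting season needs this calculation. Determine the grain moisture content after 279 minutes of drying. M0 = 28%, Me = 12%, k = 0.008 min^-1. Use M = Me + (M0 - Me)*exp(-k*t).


M = Me + (M0 - Me) * e^(-k*t)
  = 12 + (28 - 12) * e^(-0.008*279)
  = 12 + 16 * e^(-2.232)
  = 12 + 16 * 0.10731
  = 12 + 1.7170
  = 13.72%


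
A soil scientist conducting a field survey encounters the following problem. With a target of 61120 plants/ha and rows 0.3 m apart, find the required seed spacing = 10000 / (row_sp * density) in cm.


spacing = 10000 / (row_sp * density)
        = 10000 / (0.3 * 61120)
        = 10000 / 18336
        = 0.54538 m = 54.54 cm


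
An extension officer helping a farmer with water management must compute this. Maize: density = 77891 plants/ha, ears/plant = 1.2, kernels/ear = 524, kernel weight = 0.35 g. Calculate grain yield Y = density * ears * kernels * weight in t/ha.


Y = density * ears * kernels * kw
  = 77891 * 1.2 * 524 * 0.35 g/ha
  = 17142251.28 g/ha
  = 17142.25 kg/ha = 17.14 t/ha


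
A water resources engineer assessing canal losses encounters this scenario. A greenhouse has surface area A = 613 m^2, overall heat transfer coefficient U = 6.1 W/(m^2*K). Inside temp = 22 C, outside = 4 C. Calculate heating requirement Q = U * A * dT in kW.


dT = 22 - (4) = 18 K
Q = U * A * dT
  = 6.1 * 613 * 18
  = 67307.40 W = 67.31 kW


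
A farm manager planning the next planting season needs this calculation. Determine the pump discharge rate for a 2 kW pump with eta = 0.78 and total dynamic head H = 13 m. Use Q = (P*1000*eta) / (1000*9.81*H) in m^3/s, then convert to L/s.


Q = (P * 1000 * eta) / (rho * g * H)
  = (2 * 1000 * 0.78) / (1000 * 9.81 * 13)
  = 1560 / 127530
  = 0.01223 m^3/s = 12.23 L/s


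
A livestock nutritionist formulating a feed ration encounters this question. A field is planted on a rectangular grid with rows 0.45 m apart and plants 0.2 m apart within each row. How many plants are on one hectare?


D = 10000 / (row_sp * plant_sp)
  = 10000 / (0.45 * 0.2)
  = 10000 / 0.0900
  = 111111.11 plants/ha


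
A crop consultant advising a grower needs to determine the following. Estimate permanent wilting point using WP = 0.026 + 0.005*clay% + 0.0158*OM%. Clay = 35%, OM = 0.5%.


WP = 0.026 + 0.005*35 + 0.0158*0.5
   = 0.026 + 0.1750 + 0.0079
   = 0.2089


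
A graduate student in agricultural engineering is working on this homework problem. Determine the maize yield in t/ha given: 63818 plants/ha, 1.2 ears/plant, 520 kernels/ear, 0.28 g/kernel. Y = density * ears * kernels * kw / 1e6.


Y = density * ears * kernels * kw
  = 63818 * 1.2 * 520 * 0.28 g/ha
  = 11150280.96 g/ha
  = 11150.28 kg/ha = 11.15 t/ha


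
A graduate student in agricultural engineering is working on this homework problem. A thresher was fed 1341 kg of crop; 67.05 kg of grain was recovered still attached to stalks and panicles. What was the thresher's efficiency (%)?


eta = (total - unthreshed) / total * 100
    = (1341 - 67.05) / 1341 * 100
    = 1273.95 / 1341 * 100
    = 95%


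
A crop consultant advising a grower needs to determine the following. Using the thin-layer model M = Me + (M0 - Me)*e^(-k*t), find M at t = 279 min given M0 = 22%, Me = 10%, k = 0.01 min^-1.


M = Me + (M0 - Me) * e^(-k*t)
  = 10 + (22 - 10) * e^(-0.01*279)
  = 10 + 12 * e^(-2.790)
  = 10 + 12 * 0.06142
  = 10 + 0.7371
  = 10.74%


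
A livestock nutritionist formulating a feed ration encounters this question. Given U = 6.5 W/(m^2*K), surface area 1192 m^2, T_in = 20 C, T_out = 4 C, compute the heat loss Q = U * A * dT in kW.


dT = 20 - (4) = 16 K
Q = U * A * dT
  = 6.5 * 1192 * 16
  = 123968 W = 123.97 kW


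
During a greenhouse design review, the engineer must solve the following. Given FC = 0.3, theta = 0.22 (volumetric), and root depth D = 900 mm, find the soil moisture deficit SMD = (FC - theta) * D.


SMD = (FC - theta) * D
    = (0.3 - 0.22) * 900
    = 0.080 * 900
    = 72 mm


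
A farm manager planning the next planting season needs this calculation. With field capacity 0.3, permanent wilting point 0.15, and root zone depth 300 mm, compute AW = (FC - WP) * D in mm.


AW = (FC - WP) * D
   = (0.3 - 0.15) * 300
   = 0.15 * 300
   = 45 mm


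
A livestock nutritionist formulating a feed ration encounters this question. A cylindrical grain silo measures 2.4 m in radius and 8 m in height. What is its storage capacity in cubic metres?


V = pi * r^2 * h
  = pi * 2.4^2 * 8
  = pi * 5.76 * 8
  = 144.76 m^3


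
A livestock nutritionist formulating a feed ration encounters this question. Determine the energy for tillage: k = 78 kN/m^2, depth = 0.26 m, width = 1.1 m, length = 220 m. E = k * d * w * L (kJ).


E = k * d * w * L
  = 78 * 0.26 * 1.1 * 220
  = 4907.76 kJ


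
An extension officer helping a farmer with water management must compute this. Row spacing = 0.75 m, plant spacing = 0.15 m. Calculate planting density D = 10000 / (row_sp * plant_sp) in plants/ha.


D = 10000 / (row_sp * plant_sp)
  = 10000 / (0.75 * 0.15)
  = 10000 / 0.1125
  = 88888.89 plants/ha


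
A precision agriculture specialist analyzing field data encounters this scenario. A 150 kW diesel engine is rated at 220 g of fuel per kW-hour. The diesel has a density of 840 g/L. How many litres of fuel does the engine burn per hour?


FC = P * BSFC / rho_fuel
   = 150 * 220 / 840
   = 33000 / 840
   = 39.29 L/h


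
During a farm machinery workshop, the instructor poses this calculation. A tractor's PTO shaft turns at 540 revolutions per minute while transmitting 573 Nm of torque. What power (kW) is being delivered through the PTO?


P = 2*pi*n*T / 60000
  = 2*pi * 540 * 573 / 60000
  = 1944143.20 / 60000
  = 32.40 kW


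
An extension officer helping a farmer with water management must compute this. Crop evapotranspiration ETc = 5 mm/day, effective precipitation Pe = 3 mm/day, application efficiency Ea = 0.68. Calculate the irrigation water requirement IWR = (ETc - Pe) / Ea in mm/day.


IWR = (ETc - Pe) / Ea
    = (5 - 3) / 0.68
    = 2 / 0.68
    = 2.94 mm/day


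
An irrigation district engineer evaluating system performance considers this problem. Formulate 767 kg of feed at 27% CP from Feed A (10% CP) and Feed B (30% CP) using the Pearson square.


parts_A = CP_b - target = 30 - 27 = 3
parts_B = target - CP_a = 27 - 10 = 17
total_parts = 3 + 17 = 20
Feed A = 767 * 3 / 20 = 115.05 kg
Feed B = 767 * 17 / 20 = 651.95 kg

115.05 kg


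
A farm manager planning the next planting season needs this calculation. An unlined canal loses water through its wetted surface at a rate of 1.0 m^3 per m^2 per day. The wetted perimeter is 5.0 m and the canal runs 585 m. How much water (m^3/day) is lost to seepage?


S = C * P * L
  = 1.0 * 5.0 * 585
  = 2925 m^3/day


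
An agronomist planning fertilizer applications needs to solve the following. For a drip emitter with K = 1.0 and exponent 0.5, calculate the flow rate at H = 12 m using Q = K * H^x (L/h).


Q = K * H^x
  = 1.0 * 12^0.5
  = 1.0 * 3.4641
  = 3.46 L/h


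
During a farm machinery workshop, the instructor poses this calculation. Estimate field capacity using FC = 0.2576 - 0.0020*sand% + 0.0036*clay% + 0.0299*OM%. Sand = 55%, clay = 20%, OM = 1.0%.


FC = 0.2576 - 0.0020*55 + 0.0036*20 + 0.0299*1.0
   = 0.2576 - 0.1100 + 0.0720 + 0.0299
   = 0.2495


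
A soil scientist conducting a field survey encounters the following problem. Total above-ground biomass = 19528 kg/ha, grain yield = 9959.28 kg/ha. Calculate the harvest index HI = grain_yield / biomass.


HI = grain_yield / biomass
   = 9959.28 / 19528
   = 0.51


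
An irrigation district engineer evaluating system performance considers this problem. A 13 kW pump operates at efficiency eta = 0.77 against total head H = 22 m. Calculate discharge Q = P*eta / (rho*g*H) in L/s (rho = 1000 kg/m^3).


Q = (P * 1000 * eta) / (rho * g * H)
  = (13 * 1000 * 0.77) / (1000 * 9.81 * 22)
  = 10010 / 215820
  = 0.04638 m^3/s = 46.38 L/s


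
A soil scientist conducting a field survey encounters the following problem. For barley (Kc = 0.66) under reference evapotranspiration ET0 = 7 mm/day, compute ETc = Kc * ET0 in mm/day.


ETc = Kc * ET0
    = 0.66 * 7
    = 4.62 mm/day


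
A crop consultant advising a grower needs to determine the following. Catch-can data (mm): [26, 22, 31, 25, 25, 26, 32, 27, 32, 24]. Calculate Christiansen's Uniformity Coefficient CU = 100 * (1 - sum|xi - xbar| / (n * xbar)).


xbar = 270 / 10 = 27
sum|xi - xbar| = 28
CU = 100 * (1 - 28 / (10 * 27))
   = 100 * (1 - 0.1037)
   = 89.63%


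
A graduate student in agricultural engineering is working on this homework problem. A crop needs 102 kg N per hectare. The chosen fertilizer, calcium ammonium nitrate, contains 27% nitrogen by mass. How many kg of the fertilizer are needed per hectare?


Rate = N_required / (N_content / 100)
     = 102 / (27 / 100)
     = 102 / 0.27
     = 377.78 kg/ha


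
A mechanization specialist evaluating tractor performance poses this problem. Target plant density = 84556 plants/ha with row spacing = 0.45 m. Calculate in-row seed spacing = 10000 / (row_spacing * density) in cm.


spacing = 10000 / (row_sp * density)
        = 10000 / (0.45 * 84556)
        = 10000 / 38050.20
        = 0.26281 m = 26.28 cm


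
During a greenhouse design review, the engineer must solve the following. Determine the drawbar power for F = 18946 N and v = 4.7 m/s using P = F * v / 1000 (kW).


P = F * v / 1000
  = 18946 * 4.7 / 1000
  = 89046.20 / 1000
  = 89.05 kW


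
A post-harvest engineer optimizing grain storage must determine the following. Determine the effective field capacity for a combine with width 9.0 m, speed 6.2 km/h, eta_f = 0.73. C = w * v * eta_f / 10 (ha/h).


C = w * v * eta_f / 10
  = 9.0 * 6.2 * 0.73 / 10
  = 40.73 / 10
  = 4.07 ha/h


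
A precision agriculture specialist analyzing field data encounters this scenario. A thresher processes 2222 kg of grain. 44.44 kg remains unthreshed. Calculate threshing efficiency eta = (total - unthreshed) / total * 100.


eta = (total - unthreshed) / total * 100
    = (2222 - 44.44) / 2222 * 100
    = 2177.56 / 2222 * 100
    = 98%


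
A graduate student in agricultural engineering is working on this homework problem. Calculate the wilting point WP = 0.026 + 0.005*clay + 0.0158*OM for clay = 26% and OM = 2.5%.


WP = 0.026 + 0.005*26 + 0.0158*2.5
   = 0.026 + 0.1300 + 0.0395
   = 0.1955


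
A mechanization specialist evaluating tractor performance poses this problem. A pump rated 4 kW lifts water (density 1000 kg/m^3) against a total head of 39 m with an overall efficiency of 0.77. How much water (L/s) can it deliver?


Q = (P * 1000 * eta) / (rho * g * H)
  = (4 * 1000 * 0.77) / (1000 * 9.81 * 39)
  = 3080 / 382590
  = 0.00805 m^3/s = 8.05 L/s


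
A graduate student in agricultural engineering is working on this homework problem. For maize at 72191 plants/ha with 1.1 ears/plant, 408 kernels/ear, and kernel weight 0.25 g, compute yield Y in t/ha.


Y = density * ears * kernels * kw
  = 72191 * 1.1 * 408 * 0.25 g/ha
  = 8099830.20 g/ha
  = 8099.83 kg/ha = 8.10 t/ha


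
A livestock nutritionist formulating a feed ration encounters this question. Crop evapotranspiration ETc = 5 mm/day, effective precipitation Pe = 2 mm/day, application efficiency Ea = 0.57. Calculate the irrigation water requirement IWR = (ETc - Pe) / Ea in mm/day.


IWR = (ETc - Pe) / Ea
    = (5 - 2) / 0.57
    = 3 / 0.57
    = 5.26 mm/day


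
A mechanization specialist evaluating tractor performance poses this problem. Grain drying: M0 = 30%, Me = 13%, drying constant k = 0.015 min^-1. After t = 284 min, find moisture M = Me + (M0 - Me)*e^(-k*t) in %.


M = Me + (M0 - Me) * e^(-k*t)
  = 13 + (30 - 13) * e^(-0.015*284)
  = 13 + 17 * e^(-4.260)
  = 13 + 17 * 0.01412
  = 13 + 0.2401
  = 13.24%


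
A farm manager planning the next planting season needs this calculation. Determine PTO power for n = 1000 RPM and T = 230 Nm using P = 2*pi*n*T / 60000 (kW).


P = 2*pi*n*T / 60000
  = 2*pi * 1000 * 230 / 60000
  = 1445132.62 / 60000
  = 24.09 kW
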